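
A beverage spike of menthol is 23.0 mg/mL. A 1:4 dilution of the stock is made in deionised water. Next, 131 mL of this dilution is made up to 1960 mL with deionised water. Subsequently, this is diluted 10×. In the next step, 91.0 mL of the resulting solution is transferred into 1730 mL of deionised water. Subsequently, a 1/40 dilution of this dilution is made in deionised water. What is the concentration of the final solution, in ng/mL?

48.0 ng/mL

Overall dilution factor = 4 × 14.96 × 10 × 20.01 × 40 = 4.79 × 10⁵.
23.0 mg/mL / 4.79 × 10⁵ = 4.80 × 10⁻⁵ mg/mL = 48.0 ng/mL.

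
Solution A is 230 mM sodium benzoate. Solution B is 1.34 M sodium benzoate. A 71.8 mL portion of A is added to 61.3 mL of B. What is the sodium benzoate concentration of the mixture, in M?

C_B = 1.34 M = 1340 mM.
C_mix = (C_A·V_A + C_B·V_B)/(V_A + V_B) = (230×71.8 + 1340×61.3) / 133.1 = 741 mM = 0.741 M.

0.741 M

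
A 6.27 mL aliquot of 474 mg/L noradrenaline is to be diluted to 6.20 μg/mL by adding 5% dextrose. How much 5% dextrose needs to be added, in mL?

473 mL

6.20 μg/mL = 6.20 mg/L.
V₂ = C₁V₁/C₂ = 474 × 6.27 / 6.20 = 479 mL.
Diluent to add = V₂ − V₁ = 479 − 6.27 = 473 mL.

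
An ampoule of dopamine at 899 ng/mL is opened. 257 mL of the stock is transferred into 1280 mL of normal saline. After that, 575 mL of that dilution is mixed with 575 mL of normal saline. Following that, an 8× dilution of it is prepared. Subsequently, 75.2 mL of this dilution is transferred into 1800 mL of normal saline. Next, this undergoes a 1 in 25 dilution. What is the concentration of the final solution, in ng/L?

15.1 ng/L

Overall dilution factor = 5.981 × 2 × 8 × 24.94 × 25 = 5.97 × 10⁴.
899 ng/mL / 5.97 × 10⁴ = 0.0151 ng/mL = 15.1 ng/L.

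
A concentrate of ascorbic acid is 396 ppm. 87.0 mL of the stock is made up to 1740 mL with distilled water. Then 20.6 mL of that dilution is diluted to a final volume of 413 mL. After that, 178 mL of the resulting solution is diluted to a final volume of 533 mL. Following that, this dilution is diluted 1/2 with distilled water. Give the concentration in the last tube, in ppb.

165 ppb

Overall dilution factor = 20 × 20.05 × 2.994 × 2 = 2401.
396 ppm / 2401 = 0.165 ppm = 165 ppb.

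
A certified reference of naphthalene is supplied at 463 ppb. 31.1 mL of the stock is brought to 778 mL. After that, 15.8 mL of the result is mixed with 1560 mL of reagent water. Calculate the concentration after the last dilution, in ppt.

186 ppt

Overall dilution factor = 25.02 × 99.73 = 2495.
463 ppb / 2495 = 0.186 ppb = 186 ppt.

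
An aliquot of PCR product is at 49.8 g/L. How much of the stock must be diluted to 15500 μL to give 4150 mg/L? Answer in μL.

1290 μL

4150 mg/L = 4.15 g/L.
V₁ = C₂V₂/C₁ = 4.15 × 15500 / 49.8 = 1292 μL.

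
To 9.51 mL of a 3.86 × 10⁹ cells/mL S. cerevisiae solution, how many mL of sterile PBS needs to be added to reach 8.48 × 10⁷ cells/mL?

V₂ = C₁V₁/C₂ = 3.86 × 10⁹ × 9.51 / 8.48 × 10⁷ = 433 mL.
Diluent to add = V₂ − V₁ = 433 − 9.51 = 423 mL.

423 mL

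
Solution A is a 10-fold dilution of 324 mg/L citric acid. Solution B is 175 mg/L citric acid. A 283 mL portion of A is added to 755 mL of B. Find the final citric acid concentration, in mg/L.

136 mg/L

C_A = 324 mg/L / 10 = 32.4 mg/L.
C_mix = (C_A·V_A + C_B·V_B)/(V_A + V_B) = (32.4×283 + 175×755) / 1038 = 136 mg/L.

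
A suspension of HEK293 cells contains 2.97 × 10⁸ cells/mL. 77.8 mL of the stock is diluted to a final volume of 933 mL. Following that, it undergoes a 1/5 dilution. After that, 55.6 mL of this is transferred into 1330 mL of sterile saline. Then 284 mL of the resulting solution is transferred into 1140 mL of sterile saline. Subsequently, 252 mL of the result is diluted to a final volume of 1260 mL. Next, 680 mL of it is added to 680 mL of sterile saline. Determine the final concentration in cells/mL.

3960 cells/mL

Overall dilution factor = 11.99 × 5 × 24.92 × 5.014 × 5 × 2 = 7.49 × 10⁴.
2.97 × 10⁸ cells/mL / 7.49 × 10⁴ = 3960 cells/mL.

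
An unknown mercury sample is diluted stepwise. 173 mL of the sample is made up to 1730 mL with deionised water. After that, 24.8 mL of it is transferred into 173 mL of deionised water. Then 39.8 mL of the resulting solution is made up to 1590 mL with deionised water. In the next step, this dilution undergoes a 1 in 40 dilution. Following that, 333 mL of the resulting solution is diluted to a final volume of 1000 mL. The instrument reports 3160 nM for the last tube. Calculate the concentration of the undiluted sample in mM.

Overall dilution factor = 10 × 7.976 × 39.95 × 40 × 3.003 = 3.83 × 10⁵.
Original = 3160 nM × 3.83 × 10⁵ = 1.21 × 10⁹ nM = 1210 mM.

1210 mM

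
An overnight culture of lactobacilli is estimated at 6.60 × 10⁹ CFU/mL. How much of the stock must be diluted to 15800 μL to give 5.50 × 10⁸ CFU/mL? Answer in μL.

V₁ = C₂V₂/C₁ = 5.50 × 10⁸ × 15800 / 6.60 × 10⁹ = 1317 μL.

1320 μL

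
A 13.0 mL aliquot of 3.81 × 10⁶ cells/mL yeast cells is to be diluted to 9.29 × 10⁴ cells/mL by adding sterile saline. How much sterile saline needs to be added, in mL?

520 mL

V₂ = C₁V₁/C₂ = 3.81 × 10⁶ × 13.0 / 9.29 × 10⁴ = 533 mL.
Diluent to add = V₂ − V₁ = 533 − 13.0 = 520 mL.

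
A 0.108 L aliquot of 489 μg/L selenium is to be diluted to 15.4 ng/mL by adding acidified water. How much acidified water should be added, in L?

15.4 ng/mL = 15.4 μg/L.
V₂ = C₁V₁/C₂ = 489 × 0.108 / 15.4 = 3.43 L.
Diluent to add = V₂ − V₁ = 3.43 − 0.108 = 3.32 L.

3.32 L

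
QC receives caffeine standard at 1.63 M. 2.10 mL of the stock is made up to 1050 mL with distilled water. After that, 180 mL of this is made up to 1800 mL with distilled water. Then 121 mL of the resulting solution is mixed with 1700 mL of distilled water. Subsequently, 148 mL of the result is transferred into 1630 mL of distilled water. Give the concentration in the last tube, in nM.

Overall dilution factor = 500 × 10 × 15.05 × 12.01 = 9.04 × 10⁵.
1.63 M / 9.04 × 10⁵ = 1.80 × 10⁻⁶ M = 1800 nM.

1800 nM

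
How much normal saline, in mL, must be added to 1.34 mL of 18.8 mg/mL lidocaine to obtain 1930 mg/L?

1930 mg/L = 1.93 mg/mL.
V₂ = C₁V₁/C₂ = 18.8 × 1.34 / 1.93 = 13.1 mL.
Diluent to add = V₂ − V₁ = 13.1 − 1.34 = 11.7 mL.

11.7 mL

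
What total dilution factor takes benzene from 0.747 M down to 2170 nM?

3.44 × 10⁵

Factor = C₀/C_target = 0.747 M / 2170 nM = 3.44 × 10⁵.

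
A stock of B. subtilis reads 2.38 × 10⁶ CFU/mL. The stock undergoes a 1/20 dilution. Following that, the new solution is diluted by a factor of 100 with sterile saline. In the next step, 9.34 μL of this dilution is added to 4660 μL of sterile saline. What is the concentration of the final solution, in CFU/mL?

2.38 CFU/mL

Overall dilution factor = 20 × 100 × 499.9 = 10.00 × 10⁵.
2.38 × 10⁶ CFU/mL / 10.00 × 10⁵ = 2.38 CFU/mL.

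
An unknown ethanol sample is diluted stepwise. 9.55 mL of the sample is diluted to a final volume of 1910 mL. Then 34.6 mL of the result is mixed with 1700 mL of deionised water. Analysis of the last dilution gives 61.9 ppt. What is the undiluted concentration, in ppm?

Overall dilution factor = 200 × 50.13 = 1.00 × 10⁴.
Original = 61.9 ppt × 1.00 × 10⁴ = 6.21 × 10⁵ ppt = 0.621 ppm.

0.621 ppm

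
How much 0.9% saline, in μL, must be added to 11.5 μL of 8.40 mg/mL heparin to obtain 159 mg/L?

159 mg/L = 0.159 mg/mL.
V₂ = C₁V₁/C₂ = 8.40 × 11.5 / 0.159 = 608 μL.
Diluent to add = V₂ − V₁ = 608 − 11.5 = 596 μL.

596 μL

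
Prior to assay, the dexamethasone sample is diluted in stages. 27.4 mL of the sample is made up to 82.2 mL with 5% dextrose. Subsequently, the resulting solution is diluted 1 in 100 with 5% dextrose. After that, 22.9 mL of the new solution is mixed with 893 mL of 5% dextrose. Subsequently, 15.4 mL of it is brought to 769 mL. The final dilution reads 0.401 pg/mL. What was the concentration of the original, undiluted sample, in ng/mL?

240 ng/mL

Overall dilution factor = 3 × 100 × 40.00 × 49.94 = 5.99 × 10⁵.
Original = 0.401 pg/mL × 5.99 × 10⁵ = 2.40 × 10⁵ pg/mL = 240 ng/mL.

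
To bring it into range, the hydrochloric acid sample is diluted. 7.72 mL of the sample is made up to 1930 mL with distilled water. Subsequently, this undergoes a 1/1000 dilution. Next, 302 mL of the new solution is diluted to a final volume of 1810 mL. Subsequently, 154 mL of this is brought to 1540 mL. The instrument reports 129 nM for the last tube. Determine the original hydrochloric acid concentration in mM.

Overall dilution factor = 250 × 1000 × 5.993 × 10 = 1.50 × 10⁷.
Original = 129 nM × 1.50 × 10⁷ = 1.93 × 10⁹ nM = 1930 mM.

1930 mM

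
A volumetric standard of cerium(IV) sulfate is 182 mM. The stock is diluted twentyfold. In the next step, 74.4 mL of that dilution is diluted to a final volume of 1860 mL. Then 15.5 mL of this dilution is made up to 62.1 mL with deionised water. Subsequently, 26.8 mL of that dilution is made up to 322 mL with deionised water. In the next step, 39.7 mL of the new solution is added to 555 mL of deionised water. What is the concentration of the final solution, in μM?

0.505 μM

Overall dilution factor = 20 × 25 × 4.006 × 12.01 × 14.98 = 3.61 × 10⁵.
182 mM / 3.61 × 10⁵ = 5.05 × 10⁻⁴ mM = 0.505 μM.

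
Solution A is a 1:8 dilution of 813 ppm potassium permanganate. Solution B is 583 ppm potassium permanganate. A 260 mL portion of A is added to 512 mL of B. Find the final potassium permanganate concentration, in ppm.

C_A = 813 ppm / 8 = 102 ppm.
C_mix = (C_A·V_A + C_B·V_B)/(V_A + V_B) = (102×260 + 583×512) / 772.0 = 421 ppm.

421 ppm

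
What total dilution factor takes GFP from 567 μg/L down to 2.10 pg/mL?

2.70 × 10⁵

Factor = C₀/C_target = 567 μg/L / 2.10 pg/mL = 2.70 × 10⁵.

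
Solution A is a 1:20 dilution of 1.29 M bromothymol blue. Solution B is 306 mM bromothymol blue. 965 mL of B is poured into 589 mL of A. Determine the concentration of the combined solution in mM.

214 mM

C_A = 1.29 M / 20 = 0.0645 M.
C_B = 306 mM = 0.306 M.
C_mix = (C_A·V_A + C_B·V_B)/(V_A + V_B) = (0.0645×589 + 0.306×965) / 1554 = 0.214 M = 214 mM.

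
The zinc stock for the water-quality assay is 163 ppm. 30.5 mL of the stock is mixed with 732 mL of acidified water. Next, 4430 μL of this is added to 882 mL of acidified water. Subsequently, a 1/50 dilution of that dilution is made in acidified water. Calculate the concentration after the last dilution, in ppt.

Overall dilution factor = 25 × 200.1 × 50 = 2.50 × 10⁵.
163 ppm / 2.50 × 10⁵ = 6.52 × 10⁻⁴ ppm = 652 ppt.

652 ppt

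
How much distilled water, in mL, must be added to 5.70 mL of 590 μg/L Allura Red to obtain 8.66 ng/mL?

8.66 ng/mL = 8.66 μg/L.
V₂ = C₁V₁/C₂ = 590 × 5.70 / 8.66 = 388 mL.
Diluent to add = V₂ − V₁ = 388 − 5.70 = 383 mL.

383 mL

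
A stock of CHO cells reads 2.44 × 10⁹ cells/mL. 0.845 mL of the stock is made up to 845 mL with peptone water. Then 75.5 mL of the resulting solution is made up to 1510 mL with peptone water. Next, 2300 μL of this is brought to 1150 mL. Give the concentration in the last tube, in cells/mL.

244 cells/mL

Overall dilution factor = 1000 × 20 × 500 = 1.00 × 10⁷.
2.44 × 10⁹ cells/mL / 1.00 × 10⁷ = 244 cells/mL.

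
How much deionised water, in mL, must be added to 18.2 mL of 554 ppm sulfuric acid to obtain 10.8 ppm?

V₂ = C₁V₁/C₂ = 554 × 18.2 / 10.8 = 934 mL.
Diluent to add = V₂ − V₁ = 934 − 18.2 = 915 mL.

915 mL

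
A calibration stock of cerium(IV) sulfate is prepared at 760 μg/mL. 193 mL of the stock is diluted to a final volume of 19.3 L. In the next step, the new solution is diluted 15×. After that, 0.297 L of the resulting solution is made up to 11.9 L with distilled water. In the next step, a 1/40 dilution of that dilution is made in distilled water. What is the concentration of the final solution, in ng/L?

Overall dilution factor = 100 × 15 × 40.07 × 40 = 2.40 × 10⁶.
760 μg/mL / 2.40 × 10⁶ = 3.16 × 10⁻⁴ μg/mL = 316 ng/L.

316 ng/L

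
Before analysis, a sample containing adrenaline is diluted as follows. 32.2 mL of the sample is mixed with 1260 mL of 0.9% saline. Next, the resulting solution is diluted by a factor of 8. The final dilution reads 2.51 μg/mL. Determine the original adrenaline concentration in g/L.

0.806 g/L

Overall dilution factor = 40.13 × 8 = 321.
Original = 2.51 μg/mL × 321 = 806 μg/mL = 0.806 g/L.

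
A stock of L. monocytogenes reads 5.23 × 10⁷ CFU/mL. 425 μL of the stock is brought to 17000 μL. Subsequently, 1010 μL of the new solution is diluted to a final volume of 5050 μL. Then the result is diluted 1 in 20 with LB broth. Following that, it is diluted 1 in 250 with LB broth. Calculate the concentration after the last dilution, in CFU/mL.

Overall dilution factor = 40 × 5 × 20 × 250 = 1.00 × 10⁶.
5.23 × 10⁷ CFU/mL / 1.00 × 10⁶ = 52.3 CFU/mL.

52.3 CFU/mL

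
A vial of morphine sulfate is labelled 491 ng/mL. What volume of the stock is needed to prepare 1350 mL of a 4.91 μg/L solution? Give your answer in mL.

13.5 mL

4.91 μg/L = 4.91 ng/mL.
V₁ = C₂V₂/C₁ = 4.91 × 1350 / 491 = 13.5 mL.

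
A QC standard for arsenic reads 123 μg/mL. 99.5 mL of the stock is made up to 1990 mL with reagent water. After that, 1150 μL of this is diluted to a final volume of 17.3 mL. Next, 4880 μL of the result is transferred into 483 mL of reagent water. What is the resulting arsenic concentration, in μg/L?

4.09 μg/L

Overall dilution factor = 20 × 15.04 × 99.98 = 3.01 × 10⁴.
123 μg/mL / 3.01 × 10⁴ = 4.09 × 10⁻³ μg/mL = 4.09 μg/L.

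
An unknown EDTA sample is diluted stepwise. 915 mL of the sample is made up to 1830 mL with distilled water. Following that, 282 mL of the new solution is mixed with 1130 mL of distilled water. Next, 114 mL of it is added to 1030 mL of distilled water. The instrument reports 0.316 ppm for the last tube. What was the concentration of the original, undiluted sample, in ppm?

31.8 ppm

Overall dilution factor = 2 × 5.007 × 10.04 = 100.
Original = 0.316 ppm × 100 = 31.8 ppm.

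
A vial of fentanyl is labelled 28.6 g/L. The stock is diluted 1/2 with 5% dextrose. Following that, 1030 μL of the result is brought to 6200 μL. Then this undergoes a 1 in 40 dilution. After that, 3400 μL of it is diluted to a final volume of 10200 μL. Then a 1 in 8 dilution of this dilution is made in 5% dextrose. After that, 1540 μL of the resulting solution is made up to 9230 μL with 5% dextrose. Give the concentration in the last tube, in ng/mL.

Overall dilution factor = 2 × 6.019 × 40 × 3 × 8 × 5.994 = 6.93 × 10⁴.
28.6 g/L / 6.93 × 10⁴ = 4.13 × 10⁻⁴ g/L = 413 ng/mL.

413 ng/mL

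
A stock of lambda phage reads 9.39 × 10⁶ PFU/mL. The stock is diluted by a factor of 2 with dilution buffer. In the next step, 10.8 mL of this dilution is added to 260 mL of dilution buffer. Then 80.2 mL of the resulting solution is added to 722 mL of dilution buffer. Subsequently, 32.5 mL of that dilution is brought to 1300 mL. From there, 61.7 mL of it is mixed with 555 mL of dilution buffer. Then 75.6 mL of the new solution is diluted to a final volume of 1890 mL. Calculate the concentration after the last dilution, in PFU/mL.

1.87 PFU/mL

Overall dilution factor = 2 × 25.07 × 10.00 × 40 × 9.995 × 25 = 5.01 × 10⁶.
9.39 × 10⁶ PFU/mL / 5.01 × 10⁶ = 1.87 PFU/mL.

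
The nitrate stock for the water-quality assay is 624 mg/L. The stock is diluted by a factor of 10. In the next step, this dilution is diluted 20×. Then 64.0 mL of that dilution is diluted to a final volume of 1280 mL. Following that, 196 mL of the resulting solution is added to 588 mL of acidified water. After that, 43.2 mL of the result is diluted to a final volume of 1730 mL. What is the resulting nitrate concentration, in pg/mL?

974 pg/mL

Overall dilution factor = 10 × 20 × 20 × 4 × 40.05 = 6.41 × 10⁵.
624 mg/L / 6.41 × 10⁵ = 9.74 × 10⁻⁴ mg/L = 974 pg/mL.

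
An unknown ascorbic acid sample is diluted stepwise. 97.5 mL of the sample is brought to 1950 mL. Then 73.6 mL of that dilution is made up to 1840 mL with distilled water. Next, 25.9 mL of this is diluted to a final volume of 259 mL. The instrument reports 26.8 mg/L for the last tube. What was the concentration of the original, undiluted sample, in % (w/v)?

13.4 % (w/v)

Overall dilution factor = 20 × 25 × 10 = 5000.
Original = 26.8 mg/L × 5000 = 1.34 × 10⁵ mg/L = 13.4 % (w/v).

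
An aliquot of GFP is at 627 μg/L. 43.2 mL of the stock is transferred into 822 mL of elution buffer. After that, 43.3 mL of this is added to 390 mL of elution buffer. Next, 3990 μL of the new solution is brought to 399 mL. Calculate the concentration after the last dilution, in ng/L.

31.3 ng/L

Overall dilution factor = 20.03 × 10.01 × 100 = 2.00 × 10⁴.
627 μg/L / 2.00 × 10⁴ = 0.0313 μg/L = 31.3 ng/L.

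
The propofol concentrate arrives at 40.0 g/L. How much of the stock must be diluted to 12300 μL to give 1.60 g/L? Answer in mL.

V₁ = C₂V₂/C₁ = 1.60 × 12300 / 40.0 = 492 μL = 0.492 mL.

0.492 mL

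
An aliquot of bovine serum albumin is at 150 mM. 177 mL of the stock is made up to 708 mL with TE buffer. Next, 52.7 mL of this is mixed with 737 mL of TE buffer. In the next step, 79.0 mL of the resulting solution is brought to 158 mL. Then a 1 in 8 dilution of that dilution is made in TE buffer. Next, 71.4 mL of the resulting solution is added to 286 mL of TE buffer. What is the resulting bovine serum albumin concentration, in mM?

Overall dilution factor = 4 × 14.98 × 2 × 8 × 5.006 = 4801.
150 mM / 4801 = 0.0312 mM.

0.0312 mM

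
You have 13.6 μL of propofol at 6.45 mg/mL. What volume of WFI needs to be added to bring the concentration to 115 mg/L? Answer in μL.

749 μL

115 mg/L = 0.115 mg/mL.
V₂ = C₁V₁/C₂ = 6.45 × 13.6 / 0.115 = 763 μL.
Diluent to add = V₂ − V₁ = 763 − 13.6 = 749 μL.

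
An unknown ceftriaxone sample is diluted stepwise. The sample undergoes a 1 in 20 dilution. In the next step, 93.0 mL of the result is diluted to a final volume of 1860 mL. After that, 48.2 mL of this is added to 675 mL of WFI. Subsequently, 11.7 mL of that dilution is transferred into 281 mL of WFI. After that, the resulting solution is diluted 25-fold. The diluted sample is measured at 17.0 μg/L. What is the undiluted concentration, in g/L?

Overall dilution factor = 20 × 20 × 15.00 × 25.02 × 25 = 3.75 × 10⁶.
Original = 17.0 μg/L × 3.75 × 10⁶ = 6.38 × 10⁷ μg/L = 63.8 g/L.

63.8 g/L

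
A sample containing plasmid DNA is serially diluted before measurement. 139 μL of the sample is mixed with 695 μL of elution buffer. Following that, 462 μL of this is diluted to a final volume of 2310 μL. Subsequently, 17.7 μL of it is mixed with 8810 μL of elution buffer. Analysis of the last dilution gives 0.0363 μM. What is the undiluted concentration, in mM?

Overall dilution factor = 6 × 5 × 498.7 = 1.50 × 10⁴.
Original = 0.0363 μM × 1.50 × 10⁴ = 543 μM = 0.543 mM.

0.543 mM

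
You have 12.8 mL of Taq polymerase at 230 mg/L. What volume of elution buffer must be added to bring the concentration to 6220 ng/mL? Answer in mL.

6220 ng/mL = 6.22 mg/L.
V₂ = C₁V₁/C₂ = 230 × 12.8 / 6.22 = 473 mL.
Diluent to add = V₂ − V₁ = 473 − 12.8 = 461 mL.

461 mL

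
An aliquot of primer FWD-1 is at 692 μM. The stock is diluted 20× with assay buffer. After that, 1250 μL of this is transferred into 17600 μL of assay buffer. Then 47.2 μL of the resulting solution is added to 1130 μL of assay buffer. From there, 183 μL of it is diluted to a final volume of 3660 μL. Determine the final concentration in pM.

Overall dilution factor = 20 × 15.08 × 24.94 × 20 = 1.50 × 10⁵.
692 μM / 1.50 × 10⁵ = 4.60 × 10⁻³ μM = 4600 pM.

4600 pM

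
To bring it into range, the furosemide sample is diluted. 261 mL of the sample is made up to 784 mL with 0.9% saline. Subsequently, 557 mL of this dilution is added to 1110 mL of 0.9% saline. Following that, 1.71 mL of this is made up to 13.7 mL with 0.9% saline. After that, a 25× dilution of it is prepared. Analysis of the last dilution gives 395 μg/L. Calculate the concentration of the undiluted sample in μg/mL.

Overall dilution factor = 3.004 × 2.993 × 8.012 × 25 = 1801.
Original = 395 μg/L × 1801 = 7.11 × 10⁵ μg/L = 711 μg/mL.

711 μg/mL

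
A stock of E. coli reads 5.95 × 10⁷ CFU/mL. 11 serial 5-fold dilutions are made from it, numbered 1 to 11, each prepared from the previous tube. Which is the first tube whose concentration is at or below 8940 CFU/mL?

tube 6

Tube n has concentration 5.95 × 10⁷ CFU/mL / 5ⁿ.
Need 5ⁿ ≥ 5.95 × 10⁷ CFU/mL / 8940 CFU/mL = 6655, so n ≥ 5.47.
First such tube: n = 6.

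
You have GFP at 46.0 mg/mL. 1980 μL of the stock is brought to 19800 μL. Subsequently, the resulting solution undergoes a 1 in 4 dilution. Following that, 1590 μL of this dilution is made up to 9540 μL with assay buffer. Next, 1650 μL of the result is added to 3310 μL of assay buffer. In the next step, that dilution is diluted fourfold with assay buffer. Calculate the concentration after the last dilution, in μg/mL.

Overall dilution factor = 10 × 4 × 6 × 3.006 × 4 = 2886.
46.0 mg/mL / 2886 = 0.0159 mg/mL = 15.9 μg/mL.

15.9 μg/mL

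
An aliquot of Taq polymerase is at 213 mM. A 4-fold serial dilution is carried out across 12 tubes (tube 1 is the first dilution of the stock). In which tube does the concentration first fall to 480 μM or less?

Tube n has concentration 213 mM / 4ⁿ.
Need 4ⁿ ≥ 213 mM / 480 μM = 444, so n ≥ 4.40.
First such tube: n = 5.

tube 5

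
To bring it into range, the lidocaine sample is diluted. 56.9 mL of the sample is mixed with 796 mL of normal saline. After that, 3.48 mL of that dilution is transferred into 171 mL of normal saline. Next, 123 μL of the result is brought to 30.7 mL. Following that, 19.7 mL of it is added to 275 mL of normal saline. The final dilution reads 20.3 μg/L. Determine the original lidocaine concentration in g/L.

Overall dilution factor = 14.99 × 50.14 × 249.6 × 14.96 = 2.81 × 10⁶.
Original = 20.3 μg/L × 2.81 × 10⁶ = 5.70 × 10⁷ μg/L = 57.0 g/L.

57.0 g/L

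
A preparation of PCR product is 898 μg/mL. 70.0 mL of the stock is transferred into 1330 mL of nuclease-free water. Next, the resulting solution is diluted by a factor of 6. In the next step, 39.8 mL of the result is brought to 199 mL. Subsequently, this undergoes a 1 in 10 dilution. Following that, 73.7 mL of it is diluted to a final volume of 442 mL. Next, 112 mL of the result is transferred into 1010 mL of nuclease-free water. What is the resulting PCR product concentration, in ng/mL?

2.49 ng/mL

Overall dilution factor = 20 × 6 × 5 × 10 × 5.997 × 10.02 = 3.60 × 10⁵.
898 μg/mL / 3.60 × 10⁵ = 2.49 × 10⁻³ μg/mL = 2.49 ng/mL.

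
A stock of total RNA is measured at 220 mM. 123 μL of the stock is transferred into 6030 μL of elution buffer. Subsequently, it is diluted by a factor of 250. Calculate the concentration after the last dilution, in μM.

17.6 μM

Overall dilution factor = 50.02 × 250 = 1.25 × 10⁴.
220 mM / 1.25 × 10⁴ = 0.0176 mM = 17.6 μM.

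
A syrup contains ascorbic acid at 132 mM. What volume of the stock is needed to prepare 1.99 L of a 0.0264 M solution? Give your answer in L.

0.0264 M = 26.4 mM.
V₁ = C₂V₂/C₁ = 26.4 × 1.99 / 132 = 0.398 L.

0.398 L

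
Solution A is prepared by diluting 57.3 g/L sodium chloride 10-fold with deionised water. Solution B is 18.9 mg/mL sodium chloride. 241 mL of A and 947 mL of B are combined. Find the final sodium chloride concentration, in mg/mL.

C_A = 57.3 g/L / 10 = 5.73 g/L.
C_B = 18.9 mg/mL = 18.9 g/L.
C_mix = (C_A·V_A + C_B·V_B)/(V_A + V_B) = (5.73×241 + 18.9×947) / 1188 = 16.2 g/L = 16.2 mg/mL.

16.2 mg/mL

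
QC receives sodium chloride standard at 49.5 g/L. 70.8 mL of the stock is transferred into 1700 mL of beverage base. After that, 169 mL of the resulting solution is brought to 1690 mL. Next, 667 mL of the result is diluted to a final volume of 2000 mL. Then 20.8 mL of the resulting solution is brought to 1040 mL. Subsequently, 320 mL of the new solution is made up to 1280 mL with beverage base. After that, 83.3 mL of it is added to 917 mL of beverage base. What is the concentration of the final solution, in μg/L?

27.5 μg/L

Overall dilution factor = 25.01 × 10 × 2.999 × 50 × 4 × 12.01 = 1.80 × 10⁶.
49.5 g/L / 1.80 × 10⁶ = 2.75 × 10⁻⁵ g/L = 27.5 μg/L.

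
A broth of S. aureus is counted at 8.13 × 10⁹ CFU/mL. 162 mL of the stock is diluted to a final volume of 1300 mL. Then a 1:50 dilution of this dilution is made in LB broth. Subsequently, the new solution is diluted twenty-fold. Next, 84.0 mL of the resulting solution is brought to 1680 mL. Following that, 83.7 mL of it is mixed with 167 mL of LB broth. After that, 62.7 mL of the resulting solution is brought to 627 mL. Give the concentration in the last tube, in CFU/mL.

1690 CFU/mL

Overall dilution factor = 8.025 × 50 × 20 × 20 × 2.995 × 10 = 4.81 × 10⁶.
8.13 × 10⁹ CFU/mL / 4.81 × 10⁶ = 1690 CFU/mL.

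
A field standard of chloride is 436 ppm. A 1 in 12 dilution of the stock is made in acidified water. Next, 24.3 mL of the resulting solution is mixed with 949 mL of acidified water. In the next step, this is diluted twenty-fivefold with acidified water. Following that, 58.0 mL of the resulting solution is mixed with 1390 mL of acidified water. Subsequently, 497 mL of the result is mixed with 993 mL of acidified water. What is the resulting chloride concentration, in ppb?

Overall dilution factor = 12 × 40.05 × 25 × 24.97 × 2.998 = 8.99 × 10⁵.
436 ppm / 8.99 × 10⁵ = 4.85 × 10⁻⁴ ppm = 0.485 ppb.

0.485 ppb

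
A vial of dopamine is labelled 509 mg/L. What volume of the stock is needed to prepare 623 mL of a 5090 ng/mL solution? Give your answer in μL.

6230 μL

5090 ng/mL = 5.09 mg/L.
V₁ = C₂V₂/C₁ = 5.09 × 623 / 509 = 6.23 mL = 6230 μL.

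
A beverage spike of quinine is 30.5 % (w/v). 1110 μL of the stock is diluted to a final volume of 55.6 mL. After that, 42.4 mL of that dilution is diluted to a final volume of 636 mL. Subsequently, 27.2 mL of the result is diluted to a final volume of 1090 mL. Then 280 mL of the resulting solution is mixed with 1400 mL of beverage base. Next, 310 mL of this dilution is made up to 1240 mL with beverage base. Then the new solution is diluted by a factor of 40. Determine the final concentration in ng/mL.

Overall dilution factor = 50.09 × 15 × 40.07 × 6 × 4 × 40 = 2.89 × 10⁷.
30.5 % (w/v) / 2.89 × 10⁷ = 1.06 × 10⁻⁶ % (w/v) = 10.6 ng/mL.

10.6 ng/mL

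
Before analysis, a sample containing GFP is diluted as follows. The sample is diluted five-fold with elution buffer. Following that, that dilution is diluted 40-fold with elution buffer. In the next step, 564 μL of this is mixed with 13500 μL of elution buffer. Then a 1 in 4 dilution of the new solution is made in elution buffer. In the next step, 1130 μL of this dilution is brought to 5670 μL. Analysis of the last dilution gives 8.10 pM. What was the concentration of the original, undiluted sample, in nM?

Overall dilution factor = 5 × 40 × 24.94 × 4 × 5.018 = 1.00 × 10⁵.
Original = 8.10 pM × 1.00 × 10⁵ = 8.11 × 10⁵ pM = 811 nM.

811 nM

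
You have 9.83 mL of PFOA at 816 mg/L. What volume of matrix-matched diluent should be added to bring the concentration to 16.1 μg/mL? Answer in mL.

488 mL

16.1 μg/mL = 16.1 mg/L.
V₂ = C₁V₁/C₂ = 816 × 9.83 / 16.1 = 498 mL.
Diluent to add = V₂ − V₁ = 498 − 9.83 = 488 mL.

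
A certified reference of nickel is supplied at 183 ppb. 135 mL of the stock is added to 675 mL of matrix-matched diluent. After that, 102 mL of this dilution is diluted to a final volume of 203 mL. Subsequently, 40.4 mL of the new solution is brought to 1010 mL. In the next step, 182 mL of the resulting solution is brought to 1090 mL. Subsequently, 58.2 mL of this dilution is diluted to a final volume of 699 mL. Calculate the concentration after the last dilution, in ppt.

8.52 ppt

Overall dilution factor = 6 × 1.990 × 25 × 5.989 × 12.01 = 2.15 × 10⁴.
183 ppb / 2.15 × 10⁴ = 8.52 × 10⁻³ ppb = 8.52 ppt.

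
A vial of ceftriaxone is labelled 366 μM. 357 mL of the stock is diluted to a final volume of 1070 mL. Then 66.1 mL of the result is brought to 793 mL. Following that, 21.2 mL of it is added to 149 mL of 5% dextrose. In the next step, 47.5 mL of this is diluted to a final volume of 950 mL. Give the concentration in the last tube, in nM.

63.4 nM

Overall dilution factor = 2.997 × 12.00 × 8.028 × 20 = 5774.
366 μM / 5774 = 0.0634 μM = 63.4 nM.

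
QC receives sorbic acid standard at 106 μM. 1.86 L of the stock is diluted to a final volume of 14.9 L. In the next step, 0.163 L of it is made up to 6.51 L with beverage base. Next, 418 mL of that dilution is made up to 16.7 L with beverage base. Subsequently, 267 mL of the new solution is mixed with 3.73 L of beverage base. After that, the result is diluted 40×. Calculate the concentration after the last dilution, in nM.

0.0138 nM

Overall dilution factor = 8.011 × 39.94 × 39.95 × 14.97 × 40 = 7.65 × 10⁶.
106 μM / 7.65 × 10⁶ = 1.38 × 10⁻⁵ μM = 0.0138 nM.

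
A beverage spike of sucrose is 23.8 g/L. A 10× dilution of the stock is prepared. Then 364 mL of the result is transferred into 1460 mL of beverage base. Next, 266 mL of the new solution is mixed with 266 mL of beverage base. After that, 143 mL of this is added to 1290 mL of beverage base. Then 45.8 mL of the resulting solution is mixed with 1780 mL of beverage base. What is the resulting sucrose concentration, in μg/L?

Overall dilution factor = 10 × 5.011 × 2 × 10.02 × 39.86 = 4.00 × 10⁴.
23.8 g/L / 4.00 × 10⁴ = 5.94 × 10⁻⁴ g/L = 594 μg/L.

594 μg/L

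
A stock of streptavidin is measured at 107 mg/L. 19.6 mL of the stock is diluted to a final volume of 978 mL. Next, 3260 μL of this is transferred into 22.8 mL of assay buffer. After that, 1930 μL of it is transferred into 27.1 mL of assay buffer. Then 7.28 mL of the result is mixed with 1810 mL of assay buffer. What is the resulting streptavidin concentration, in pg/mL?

Overall dilution factor = 49.90 × 7.994 × 15.04 × 249.6 = 1.50 × 10⁶.
107 mg/L / 1.50 × 10⁶ = 7.14 × 10⁻⁵ mg/L = 71.4 pg/mL.

71.4 pg/mL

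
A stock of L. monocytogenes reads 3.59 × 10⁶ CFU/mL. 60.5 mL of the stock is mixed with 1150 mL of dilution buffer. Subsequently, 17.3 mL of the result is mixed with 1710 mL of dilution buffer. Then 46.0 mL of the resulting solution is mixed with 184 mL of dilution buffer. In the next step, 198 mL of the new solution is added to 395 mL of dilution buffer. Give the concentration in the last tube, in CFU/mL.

120 CFU/mL

Overall dilution factor = 20.01 × 99.84 × 5 × 2.995 = 2.99 × 10⁴.
3.59 × 10⁶ CFU/mL / 2.99 × 10⁴ = 120 CFU/mL.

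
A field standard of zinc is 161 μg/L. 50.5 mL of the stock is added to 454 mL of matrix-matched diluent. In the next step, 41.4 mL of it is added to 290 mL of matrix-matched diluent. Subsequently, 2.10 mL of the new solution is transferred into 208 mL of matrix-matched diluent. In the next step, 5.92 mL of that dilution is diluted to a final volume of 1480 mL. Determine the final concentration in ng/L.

Overall dilution factor = 9.990 × 8.005 × 100.0 × 250 = 2.00 × 10⁶.
161 μg/L / 2.00 × 10⁶ = 8.05 × 10⁻⁵ μg/L = 0.0805 ng/L.

0.0805 ng/L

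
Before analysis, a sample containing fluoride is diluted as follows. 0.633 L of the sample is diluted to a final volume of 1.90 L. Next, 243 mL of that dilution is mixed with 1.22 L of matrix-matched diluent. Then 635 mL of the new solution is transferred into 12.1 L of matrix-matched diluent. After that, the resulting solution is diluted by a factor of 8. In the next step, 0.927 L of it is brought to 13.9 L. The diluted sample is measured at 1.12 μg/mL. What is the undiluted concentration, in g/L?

Overall dilution factor = 3.002 × 6.021 × 20.06 × 8 × 14.99 = 4.35 × 10⁴.
Original = 1.12 μg/mL × 4.35 × 10⁴ = 4.87 × 10⁴ μg/mL = 48.7 g/L.

48.7 g/L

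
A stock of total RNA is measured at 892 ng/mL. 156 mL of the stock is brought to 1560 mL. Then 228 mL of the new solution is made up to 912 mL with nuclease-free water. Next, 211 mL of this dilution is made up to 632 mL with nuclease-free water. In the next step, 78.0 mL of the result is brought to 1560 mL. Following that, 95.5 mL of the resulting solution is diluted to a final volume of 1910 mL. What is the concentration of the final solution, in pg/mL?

18.6 pg/mL

Overall dilution factor = 10 × 4 × 2.995 × 20 × 20 = 4.79 × 10⁴.
892 ng/mL / 4.79 × 10⁴ = 0.0186 ng/mL = 18.6 pg/mL.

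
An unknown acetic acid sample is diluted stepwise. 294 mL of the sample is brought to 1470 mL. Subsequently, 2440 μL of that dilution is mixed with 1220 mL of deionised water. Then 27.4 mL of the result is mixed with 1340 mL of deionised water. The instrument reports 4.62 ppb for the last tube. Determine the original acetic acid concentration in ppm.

578 ppm

Overall dilution factor = 5 × 501 × 49.91 = 1.25 × 10⁵.
Original = 4.62 ppb × 1.25 × 10⁵ = 5.78 × 10⁵ ppb = 578 ppm.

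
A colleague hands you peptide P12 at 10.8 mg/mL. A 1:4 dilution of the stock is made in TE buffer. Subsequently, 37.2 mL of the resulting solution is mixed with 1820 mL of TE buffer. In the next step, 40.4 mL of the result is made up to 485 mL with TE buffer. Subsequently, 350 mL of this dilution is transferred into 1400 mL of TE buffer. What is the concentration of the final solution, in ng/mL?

901 ng/mL

Overall dilution factor = 4 × 49.92 × 12.00 × 5 = 1.20 × 10⁴.
10.8 mg/mL / 1.20 × 10⁴ = 9.01 × 10⁻⁴ mg/mL = 901 ng/mL.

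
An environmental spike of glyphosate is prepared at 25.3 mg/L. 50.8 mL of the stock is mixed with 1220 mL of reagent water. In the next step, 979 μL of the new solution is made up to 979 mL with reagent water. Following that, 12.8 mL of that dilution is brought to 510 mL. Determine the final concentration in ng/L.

25.4 ng/L

Overall dilution factor = 25.02 × 1000 × 39.84 = 9.97 × 10⁵.
25.3 mg/L / 9.97 × 10⁵ = 2.54 × 10⁻⁵ mg/L = 25.4 ng/L.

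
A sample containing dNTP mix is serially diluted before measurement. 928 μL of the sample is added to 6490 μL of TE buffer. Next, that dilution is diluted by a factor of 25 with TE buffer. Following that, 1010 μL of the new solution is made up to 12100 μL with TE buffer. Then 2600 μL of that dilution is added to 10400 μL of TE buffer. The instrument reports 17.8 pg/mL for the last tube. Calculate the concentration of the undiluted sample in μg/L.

213 μg/L

Overall dilution factor = 7.994 × 25 × 11.98 × 5 = 1.20 × 10⁴.
Original = 17.8 pg/mL × 1.20 × 10⁴ = 2.13 × 10⁵ pg/mL = 213 μg/L.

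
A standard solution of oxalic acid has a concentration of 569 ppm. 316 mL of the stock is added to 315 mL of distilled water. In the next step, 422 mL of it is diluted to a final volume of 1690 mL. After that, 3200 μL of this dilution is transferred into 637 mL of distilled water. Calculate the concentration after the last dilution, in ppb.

356 ppb

Overall dilution factor = 1.997 × 4.005 × 200.1 = 1600.
569 ppm / 1600 = 0.356 ppm = 356 ppb.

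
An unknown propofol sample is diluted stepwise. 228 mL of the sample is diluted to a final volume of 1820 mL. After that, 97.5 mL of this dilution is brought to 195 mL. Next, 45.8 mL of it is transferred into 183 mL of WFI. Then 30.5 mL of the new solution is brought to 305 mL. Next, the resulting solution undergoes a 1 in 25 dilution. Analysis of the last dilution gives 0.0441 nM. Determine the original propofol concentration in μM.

Overall dilution factor = 7.982 × 2 × 4.996 × 10 × 25 = 1.99 × 10⁴.
Original = 0.0441 nM × 1.99 × 10⁴ = 879 nM = 0.879 μM.

0.879 μM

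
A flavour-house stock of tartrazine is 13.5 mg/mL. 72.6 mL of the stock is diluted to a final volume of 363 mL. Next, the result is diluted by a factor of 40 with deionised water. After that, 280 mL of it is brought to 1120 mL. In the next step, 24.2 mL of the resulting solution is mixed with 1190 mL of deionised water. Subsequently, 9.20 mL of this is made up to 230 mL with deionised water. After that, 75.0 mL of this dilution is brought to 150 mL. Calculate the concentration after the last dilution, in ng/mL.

Overall dilution factor = 5 × 40 × 4 × 50.17 × 25 × 2 = 2.01 × 10⁶.
13.5 mg/mL / 2.01 × 10⁶ = 6.73 × 10⁻⁶ mg/mL = 6.73 ng/mL.

6.73 ng/mL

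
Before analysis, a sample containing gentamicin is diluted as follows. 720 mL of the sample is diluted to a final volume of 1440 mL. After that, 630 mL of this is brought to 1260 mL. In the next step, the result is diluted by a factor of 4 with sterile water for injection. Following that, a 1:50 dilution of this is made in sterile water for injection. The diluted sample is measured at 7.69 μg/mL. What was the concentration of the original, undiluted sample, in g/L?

6.15 g/L

Overall dilution factor = 2 × 2 × 4 × 50 = 800.
Original = 7.69 μg/mL × 800 = 6152 μg/mL = 6.15 g/L.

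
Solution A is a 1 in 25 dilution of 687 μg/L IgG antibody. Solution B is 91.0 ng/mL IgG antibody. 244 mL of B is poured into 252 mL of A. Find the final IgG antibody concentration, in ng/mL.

C_A = 687 μg/L / 25 = 27.5 μg/L.
C_B = 91.0 ng/mL = 91.0 μg/L.
C_mix = (C_A·V_A + C_B·V_B)/(V_A + V_B) = (27.5×252 + 91.0×244) / 496.0 = 58.7 μg/L = 58.7 ng/mL.

58.7 ng/mL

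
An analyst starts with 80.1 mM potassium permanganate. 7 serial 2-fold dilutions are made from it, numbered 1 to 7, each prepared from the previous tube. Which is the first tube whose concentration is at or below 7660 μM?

tube 4

Tube n has concentration 80.1 mM / 2ⁿ.
Need 2ⁿ ≥ 80.1 mM / 7660 μM = 10.5, so n ≥ 3.39.
First such tube: n = 4.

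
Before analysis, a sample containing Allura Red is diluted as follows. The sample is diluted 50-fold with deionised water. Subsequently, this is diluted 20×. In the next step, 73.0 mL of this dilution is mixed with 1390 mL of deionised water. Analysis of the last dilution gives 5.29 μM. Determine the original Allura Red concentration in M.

Overall dilution factor = 50 × 20 × 20.04 = 2.00 × 10⁴.
Original = 5.29 μM × 2.00 × 10⁴ = 1.06 × 10⁵ μM = 0.106 M.

0.106 M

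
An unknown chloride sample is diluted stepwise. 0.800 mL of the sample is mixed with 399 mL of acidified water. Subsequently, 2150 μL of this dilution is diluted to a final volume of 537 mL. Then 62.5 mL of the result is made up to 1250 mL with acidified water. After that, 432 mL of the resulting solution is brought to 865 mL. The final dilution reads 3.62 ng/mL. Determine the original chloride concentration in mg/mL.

18.1 mg/mL

Overall dilution factor = 499.8 × 249.8 × 20 × 2.002 = 5.00 × 10⁶.
Original = 3.62 ng/mL × 5.00 × 10⁶ = 1.81 × 10⁷ ng/mL = 18.1 mg/mL.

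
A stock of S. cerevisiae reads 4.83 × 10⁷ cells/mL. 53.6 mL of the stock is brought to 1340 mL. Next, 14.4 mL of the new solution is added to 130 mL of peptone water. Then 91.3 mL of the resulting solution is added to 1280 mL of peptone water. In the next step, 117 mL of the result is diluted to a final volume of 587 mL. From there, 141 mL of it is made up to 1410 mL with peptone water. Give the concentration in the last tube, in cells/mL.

256 cells/mL

Overall dilution factor = 25 × 10.03 × 15.02 × 5.017 × 10 = 1.89 × 10⁵.
4.83 × 10⁷ cells/mL / 1.89 × 10⁵ = 256 cells/mL.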